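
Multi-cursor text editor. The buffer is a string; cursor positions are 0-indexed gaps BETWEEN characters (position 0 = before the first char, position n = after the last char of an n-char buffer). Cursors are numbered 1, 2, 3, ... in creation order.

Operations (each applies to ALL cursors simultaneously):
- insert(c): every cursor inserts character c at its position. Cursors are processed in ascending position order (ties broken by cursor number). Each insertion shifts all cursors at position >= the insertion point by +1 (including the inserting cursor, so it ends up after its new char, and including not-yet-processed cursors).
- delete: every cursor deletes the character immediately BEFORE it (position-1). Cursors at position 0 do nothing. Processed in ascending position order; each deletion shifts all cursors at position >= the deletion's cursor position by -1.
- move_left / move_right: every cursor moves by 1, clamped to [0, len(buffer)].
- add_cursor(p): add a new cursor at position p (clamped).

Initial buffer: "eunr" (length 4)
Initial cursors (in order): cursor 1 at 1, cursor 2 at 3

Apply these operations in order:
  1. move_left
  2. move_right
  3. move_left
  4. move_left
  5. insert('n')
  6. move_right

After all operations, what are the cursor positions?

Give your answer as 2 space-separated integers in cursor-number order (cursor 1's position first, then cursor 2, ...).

Answer: 2 4

Derivation:
After op 1 (move_left): buffer="eunr" (len 4), cursors c1@0 c2@2, authorship ....
After op 2 (move_right): buffer="eunr" (len 4), cursors c1@1 c2@3, authorship ....
After op 3 (move_left): buffer="eunr" (len 4), cursors c1@0 c2@2, authorship ....
After op 4 (move_left): buffer="eunr" (len 4), cursors c1@0 c2@1, authorship ....
After op 5 (insert('n')): buffer="nenunr" (len 6), cursors c1@1 c2@3, authorship 1.2...
After op 6 (move_right): buffer="nenunr" (len 6), cursors c1@2 c2@4, authorship 1.2...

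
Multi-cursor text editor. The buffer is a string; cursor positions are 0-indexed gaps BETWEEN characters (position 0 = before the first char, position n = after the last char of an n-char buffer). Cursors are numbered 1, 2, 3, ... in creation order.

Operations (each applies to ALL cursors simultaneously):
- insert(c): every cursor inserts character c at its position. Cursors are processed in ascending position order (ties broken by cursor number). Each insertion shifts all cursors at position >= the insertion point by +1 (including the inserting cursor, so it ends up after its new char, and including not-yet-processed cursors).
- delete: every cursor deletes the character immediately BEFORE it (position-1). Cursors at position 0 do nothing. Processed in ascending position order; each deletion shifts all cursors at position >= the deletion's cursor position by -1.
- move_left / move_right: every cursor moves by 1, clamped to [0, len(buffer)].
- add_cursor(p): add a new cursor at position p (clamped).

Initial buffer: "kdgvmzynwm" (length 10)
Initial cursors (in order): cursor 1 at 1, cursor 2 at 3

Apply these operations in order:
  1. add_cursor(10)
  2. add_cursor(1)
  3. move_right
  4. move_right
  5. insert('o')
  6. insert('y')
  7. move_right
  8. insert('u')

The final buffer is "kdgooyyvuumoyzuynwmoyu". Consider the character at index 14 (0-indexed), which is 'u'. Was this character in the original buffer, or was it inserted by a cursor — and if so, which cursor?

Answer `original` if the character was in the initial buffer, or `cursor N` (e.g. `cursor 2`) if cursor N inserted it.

After op 1 (add_cursor(10)): buffer="kdgvmzynwm" (len 10), cursors c1@1 c2@3 c3@10, authorship ..........
After op 2 (add_cursor(1)): buffer="kdgvmzynwm" (len 10), cursors c1@1 c4@1 c2@3 c3@10, authorship ..........
After op 3 (move_right): buffer="kdgvmzynwm" (len 10), cursors c1@2 c4@2 c2@4 c3@10, authorship ..........
After op 4 (move_right): buffer="kdgvmzynwm" (len 10), cursors c1@3 c4@3 c2@5 c3@10, authorship ..........
After op 5 (insert('o')): buffer="kdgoovmozynwmo" (len 14), cursors c1@5 c4@5 c2@8 c3@14, authorship ...14..2.....3
After op 6 (insert('y')): buffer="kdgooyyvmoyzynwmoy" (len 18), cursors c1@7 c4@7 c2@11 c3@18, authorship ...1414..22.....33
After op 7 (move_right): buffer="kdgooyyvmoyzynwmoy" (len 18), cursors c1@8 c4@8 c2@12 c3@18, authorship ...1414..22.....33
After op 8 (insert('u')): buffer="kdgooyyvuumoyzuynwmoyu" (len 22), cursors c1@10 c4@10 c2@15 c3@22, authorship ...1414.14.22.2....333
Authorship (.=original, N=cursor N): . . . 1 4 1 4 . 1 4 . 2 2 . 2 . . . . 3 3 3
Index 14: author = 2

Answer: cursor 2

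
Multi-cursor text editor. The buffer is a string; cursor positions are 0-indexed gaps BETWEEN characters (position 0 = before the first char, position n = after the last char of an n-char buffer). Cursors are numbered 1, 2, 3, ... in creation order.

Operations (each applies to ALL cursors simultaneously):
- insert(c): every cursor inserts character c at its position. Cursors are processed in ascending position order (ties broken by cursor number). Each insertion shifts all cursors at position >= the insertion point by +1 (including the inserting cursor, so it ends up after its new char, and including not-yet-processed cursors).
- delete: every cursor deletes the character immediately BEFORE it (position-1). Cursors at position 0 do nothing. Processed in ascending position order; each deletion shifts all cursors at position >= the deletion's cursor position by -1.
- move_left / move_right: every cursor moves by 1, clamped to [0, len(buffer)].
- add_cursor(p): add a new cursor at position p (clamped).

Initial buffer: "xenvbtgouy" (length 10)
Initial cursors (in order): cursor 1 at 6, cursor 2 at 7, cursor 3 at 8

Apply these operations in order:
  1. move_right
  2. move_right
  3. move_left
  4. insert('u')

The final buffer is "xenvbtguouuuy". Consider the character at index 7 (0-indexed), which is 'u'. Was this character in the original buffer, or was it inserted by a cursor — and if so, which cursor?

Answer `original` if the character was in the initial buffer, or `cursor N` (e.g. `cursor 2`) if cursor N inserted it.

Answer: cursor 1

Derivation:
After op 1 (move_right): buffer="xenvbtgouy" (len 10), cursors c1@7 c2@8 c3@9, authorship ..........
After op 2 (move_right): buffer="xenvbtgouy" (len 10), cursors c1@8 c2@9 c3@10, authorship ..........
After op 3 (move_left): buffer="xenvbtgouy" (len 10), cursors c1@7 c2@8 c3@9, authorship ..........
After op 4 (insert('u')): buffer="xenvbtguouuuy" (len 13), cursors c1@8 c2@10 c3@12, authorship .......1.2.3.
Authorship (.=original, N=cursor N): . . . . . . . 1 . 2 . 3 .
Index 7: author = 1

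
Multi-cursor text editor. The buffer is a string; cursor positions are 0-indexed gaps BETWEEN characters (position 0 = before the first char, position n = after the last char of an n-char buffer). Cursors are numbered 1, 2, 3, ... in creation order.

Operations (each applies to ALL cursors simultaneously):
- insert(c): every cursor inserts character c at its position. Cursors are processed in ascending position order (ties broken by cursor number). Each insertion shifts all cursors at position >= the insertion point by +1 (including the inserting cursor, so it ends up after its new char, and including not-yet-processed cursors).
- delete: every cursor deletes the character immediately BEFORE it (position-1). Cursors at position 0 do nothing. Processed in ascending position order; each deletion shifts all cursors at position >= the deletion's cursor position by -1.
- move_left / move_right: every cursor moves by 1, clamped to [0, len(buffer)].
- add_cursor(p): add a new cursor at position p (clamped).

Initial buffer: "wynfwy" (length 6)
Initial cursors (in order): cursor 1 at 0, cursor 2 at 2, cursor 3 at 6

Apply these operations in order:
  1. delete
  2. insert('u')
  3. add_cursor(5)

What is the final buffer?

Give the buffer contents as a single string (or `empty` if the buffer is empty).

After op 1 (delete): buffer="wnfw" (len 4), cursors c1@0 c2@1 c3@4, authorship ....
After op 2 (insert('u')): buffer="uwunfwu" (len 7), cursors c1@1 c2@3 c3@7, authorship 1.2...3
After op 3 (add_cursor(5)): buffer="uwunfwu" (len 7), cursors c1@1 c2@3 c4@5 c3@7, authorship 1.2...3

Answer: uwunfwu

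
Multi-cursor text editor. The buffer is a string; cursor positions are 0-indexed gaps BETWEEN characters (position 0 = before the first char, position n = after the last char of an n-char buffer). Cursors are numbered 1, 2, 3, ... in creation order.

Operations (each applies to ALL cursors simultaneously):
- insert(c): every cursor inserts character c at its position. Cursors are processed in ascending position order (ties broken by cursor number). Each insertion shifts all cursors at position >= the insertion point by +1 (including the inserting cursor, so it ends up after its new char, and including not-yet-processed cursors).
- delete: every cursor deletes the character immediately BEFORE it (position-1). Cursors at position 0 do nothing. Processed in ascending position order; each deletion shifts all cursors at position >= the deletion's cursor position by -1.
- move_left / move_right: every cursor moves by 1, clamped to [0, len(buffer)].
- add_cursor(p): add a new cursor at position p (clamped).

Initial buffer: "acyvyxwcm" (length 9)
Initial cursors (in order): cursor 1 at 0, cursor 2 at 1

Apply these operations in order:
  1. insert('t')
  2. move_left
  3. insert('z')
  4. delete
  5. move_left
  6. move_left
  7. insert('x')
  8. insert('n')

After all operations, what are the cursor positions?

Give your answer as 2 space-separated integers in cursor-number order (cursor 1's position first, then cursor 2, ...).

After op 1 (insert('t')): buffer="tatcyvyxwcm" (len 11), cursors c1@1 c2@3, authorship 1.2........
After op 2 (move_left): buffer="tatcyvyxwcm" (len 11), cursors c1@0 c2@2, authorship 1.2........
After op 3 (insert('z')): buffer="ztaztcyvyxwcm" (len 13), cursors c1@1 c2@4, authorship 11.22........
After op 4 (delete): buffer="tatcyvyxwcm" (len 11), cursors c1@0 c2@2, authorship 1.2........
After op 5 (move_left): buffer="tatcyvyxwcm" (len 11), cursors c1@0 c2@1, authorship 1.2........
After op 6 (move_left): buffer="tatcyvyxwcm" (len 11), cursors c1@0 c2@0, authorship 1.2........
After op 7 (insert('x')): buffer="xxtatcyvyxwcm" (len 13), cursors c1@2 c2@2, authorship 121.2........
After op 8 (insert('n')): buffer="xxnntatcyvyxwcm" (len 15), cursors c1@4 c2@4, authorship 12121.2........

Answer: 4 4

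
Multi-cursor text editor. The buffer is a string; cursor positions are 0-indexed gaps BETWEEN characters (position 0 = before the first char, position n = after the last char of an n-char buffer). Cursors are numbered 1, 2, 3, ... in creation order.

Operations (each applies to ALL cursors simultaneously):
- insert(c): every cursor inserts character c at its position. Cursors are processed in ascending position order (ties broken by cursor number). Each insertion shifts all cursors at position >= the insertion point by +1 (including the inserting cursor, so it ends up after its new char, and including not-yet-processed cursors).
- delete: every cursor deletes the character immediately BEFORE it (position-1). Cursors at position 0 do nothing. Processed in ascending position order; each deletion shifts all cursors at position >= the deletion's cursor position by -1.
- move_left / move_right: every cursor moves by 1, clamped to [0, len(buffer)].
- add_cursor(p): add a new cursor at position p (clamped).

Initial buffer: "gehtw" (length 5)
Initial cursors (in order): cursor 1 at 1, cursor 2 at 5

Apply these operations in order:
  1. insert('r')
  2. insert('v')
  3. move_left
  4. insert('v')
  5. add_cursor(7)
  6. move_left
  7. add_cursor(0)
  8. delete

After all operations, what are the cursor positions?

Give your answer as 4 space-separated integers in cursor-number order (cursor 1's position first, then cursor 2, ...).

Answer: 1 6 4 0

Derivation:
After op 1 (insert('r')): buffer="grehtwr" (len 7), cursors c1@2 c2@7, authorship .1....2
After op 2 (insert('v')): buffer="grvehtwrv" (len 9), cursors c1@3 c2@9, authorship .11....22
After op 3 (move_left): buffer="grvehtwrv" (len 9), cursors c1@2 c2@8, authorship .11....22
After op 4 (insert('v')): buffer="grvvehtwrvv" (len 11), cursors c1@3 c2@10, authorship .111....222
After op 5 (add_cursor(7)): buffer="grvvehtwrvv" (len 11), cursors c1@3 c3@7 c2@10, authorship .111....222
After op 6 (move_left): buffer="grvvehtwrvv" (len 11), cursors c1@2 c3@6 c2@9, authorship .111....222
After op 7 (add_cursor(0)): buffer="grvvehtwrvv" (len 11), cursors c4@0 c1@2 c3@6 c2@9, authorship .111....222
After op 8 (delete): buffer="gvvetwvv" (len 8), cursors c4@0 c1@1 c3@4 c2@6, authorship .11...22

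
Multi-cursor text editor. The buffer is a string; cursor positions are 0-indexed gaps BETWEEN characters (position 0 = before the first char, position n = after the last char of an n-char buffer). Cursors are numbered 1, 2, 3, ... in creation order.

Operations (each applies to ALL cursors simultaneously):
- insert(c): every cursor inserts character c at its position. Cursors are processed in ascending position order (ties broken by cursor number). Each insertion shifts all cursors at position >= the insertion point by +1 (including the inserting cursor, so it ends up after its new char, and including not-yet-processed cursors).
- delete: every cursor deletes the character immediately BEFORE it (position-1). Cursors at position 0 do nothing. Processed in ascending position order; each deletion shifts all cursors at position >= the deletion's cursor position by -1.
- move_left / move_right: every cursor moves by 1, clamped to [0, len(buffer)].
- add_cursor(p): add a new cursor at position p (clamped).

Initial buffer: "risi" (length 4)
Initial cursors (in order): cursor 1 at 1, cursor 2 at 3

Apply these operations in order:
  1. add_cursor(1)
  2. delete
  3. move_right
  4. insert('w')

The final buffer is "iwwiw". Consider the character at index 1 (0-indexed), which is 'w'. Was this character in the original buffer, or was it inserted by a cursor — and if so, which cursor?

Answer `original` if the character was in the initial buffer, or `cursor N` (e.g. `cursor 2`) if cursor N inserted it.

After op 1 (add_cursor(1)): buffer="risi" (len 4), cursors c1@1 c3@1 c2@3, authorship ....
After op 2 (delete): buffer="ii" (len 2), cursors c1@0 c3@0 c2@1, authorship ..
After op 3 (move_right): buffer="ii" (len 2), cursors c1@1 c3@1 c2@2, authorship ..
After op 4 (insert('w')): buffer="iwwiw" (len 5), cursors c1@3 c3@3 c2@5, authorship .13.2
Authorship (.=original, N=cursor N): . 1 3 . 2
Index 1: author = 1

Answer: cursor 1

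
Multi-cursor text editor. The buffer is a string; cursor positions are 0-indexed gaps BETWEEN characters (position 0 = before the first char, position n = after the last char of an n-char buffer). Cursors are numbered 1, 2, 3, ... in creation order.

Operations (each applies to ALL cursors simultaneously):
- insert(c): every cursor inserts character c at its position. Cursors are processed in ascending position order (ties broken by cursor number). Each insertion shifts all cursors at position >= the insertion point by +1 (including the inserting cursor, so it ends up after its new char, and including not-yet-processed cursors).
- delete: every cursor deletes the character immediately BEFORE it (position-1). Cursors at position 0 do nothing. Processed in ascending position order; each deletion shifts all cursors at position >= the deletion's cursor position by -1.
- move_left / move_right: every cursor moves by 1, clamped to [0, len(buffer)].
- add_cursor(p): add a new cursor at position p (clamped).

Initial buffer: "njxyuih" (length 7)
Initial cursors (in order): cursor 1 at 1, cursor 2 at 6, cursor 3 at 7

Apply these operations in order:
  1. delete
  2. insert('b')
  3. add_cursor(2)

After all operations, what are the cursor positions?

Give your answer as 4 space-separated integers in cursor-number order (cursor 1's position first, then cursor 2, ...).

After op 1 (delete): buffer="jxyu" (len 4), cursors c1@0 c2@4 c3@4, authorship ....
After op 2 (insert('b')): buffer="bjxyubb" (len 7), cursors c1@1 c2@7 c3@7, authorship 1....23
After op 3 (add_cursor(2)): buffer="bjxyubb" (len 7), cursors c1@1 c4@2 c2@7 c3@7, authorship 1....23

Answer: 1 7 7 2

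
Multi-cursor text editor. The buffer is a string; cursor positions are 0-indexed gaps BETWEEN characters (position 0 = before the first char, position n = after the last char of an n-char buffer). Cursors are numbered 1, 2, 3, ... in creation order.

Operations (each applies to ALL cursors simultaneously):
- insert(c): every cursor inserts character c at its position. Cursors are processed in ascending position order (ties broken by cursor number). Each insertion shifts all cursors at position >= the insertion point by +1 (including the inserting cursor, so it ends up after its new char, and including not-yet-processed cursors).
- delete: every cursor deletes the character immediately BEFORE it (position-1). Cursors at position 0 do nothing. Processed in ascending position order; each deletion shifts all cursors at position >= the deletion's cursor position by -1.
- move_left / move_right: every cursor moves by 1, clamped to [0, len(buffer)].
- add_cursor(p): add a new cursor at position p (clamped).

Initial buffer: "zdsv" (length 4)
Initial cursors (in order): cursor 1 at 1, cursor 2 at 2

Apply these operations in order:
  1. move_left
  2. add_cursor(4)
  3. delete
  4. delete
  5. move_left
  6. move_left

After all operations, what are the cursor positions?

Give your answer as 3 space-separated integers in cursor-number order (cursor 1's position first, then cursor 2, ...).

Answer: 0 0 0

Derivation:
After op 1 (move_left): buffer="zdsv" (len 4), cursors c1@0 c2@1, authorship ....
After op 2 (add_cursor(4)): buffer="zdsv" (len 4), cursors c1@0 c2@1 c3@4, authorship ....
After op 3 (delete): buffer="ds" (len 2), cursors c1@0 c2@0 c3@2, authorship ..
After op 4 (delete): buffer="d" (len 1), cursors c1@0 c2@0 c3@1, authorship .
After op 5 (move_left): buffer="d" (len 1), cursors c1@0 c2@0 c3@0, authorship .
After op 6 (move_left): buffer="d" (len 1), cursors c1@0 c2@0 c3@0, authorship .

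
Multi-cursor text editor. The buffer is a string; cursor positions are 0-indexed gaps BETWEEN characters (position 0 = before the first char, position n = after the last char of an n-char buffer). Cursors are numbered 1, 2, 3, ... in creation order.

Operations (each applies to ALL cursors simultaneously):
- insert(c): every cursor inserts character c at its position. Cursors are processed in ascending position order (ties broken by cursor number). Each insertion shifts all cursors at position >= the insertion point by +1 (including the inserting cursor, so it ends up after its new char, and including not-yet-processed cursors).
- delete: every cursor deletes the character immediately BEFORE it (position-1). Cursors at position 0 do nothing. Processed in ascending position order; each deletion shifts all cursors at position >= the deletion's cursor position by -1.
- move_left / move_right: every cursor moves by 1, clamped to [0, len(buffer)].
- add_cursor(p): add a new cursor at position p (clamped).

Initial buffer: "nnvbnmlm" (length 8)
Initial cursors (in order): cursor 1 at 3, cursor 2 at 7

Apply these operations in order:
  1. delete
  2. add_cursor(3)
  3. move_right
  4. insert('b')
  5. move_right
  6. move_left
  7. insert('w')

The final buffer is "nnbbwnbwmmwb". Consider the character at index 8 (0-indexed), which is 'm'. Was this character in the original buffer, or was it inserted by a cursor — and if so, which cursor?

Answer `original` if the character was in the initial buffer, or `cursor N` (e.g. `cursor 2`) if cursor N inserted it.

Answer: original

Derivation:
After op 1 (delete): buffer="nnbnmm" (len 6), cursors c1@2 c2@5, authorship ......
After op 2 (add_cursor(3)): buffer="nnbnmm" (len 6), cursors c1@2 c3@3 c2@5, authorship ......
After op 3 (move_right): buffer="nnbnmm" (len 6), cursors c1@3 c3@4 c2@6, authorship ......
After op 4 (insert('b')): buffer="nnbbnbmmb" (len 9), cursors c1@4 c3@6 c2@9, authorship ...1.3..2
After op 5 (move_right): buffer="nnbbnbmmb" (len 9), cursors c1@5 c3@7 c2@9, authorship ...1.3..2
After op 6 (move_left): buffer="nnbbnbmmb" (len 9), cursors c1@4 c3@6 c2@8, authorship ...1.3..2
After op 7 (insert('w')): buffer="nnbbwnbwmmwb" (len 12), cursors c1@5 c3@8 c2@11, authorship ...11.33..22
Authorship (.=original, N=cursor N): . . . 1 1 . 3 3 . . 2 2
Index 8: author = original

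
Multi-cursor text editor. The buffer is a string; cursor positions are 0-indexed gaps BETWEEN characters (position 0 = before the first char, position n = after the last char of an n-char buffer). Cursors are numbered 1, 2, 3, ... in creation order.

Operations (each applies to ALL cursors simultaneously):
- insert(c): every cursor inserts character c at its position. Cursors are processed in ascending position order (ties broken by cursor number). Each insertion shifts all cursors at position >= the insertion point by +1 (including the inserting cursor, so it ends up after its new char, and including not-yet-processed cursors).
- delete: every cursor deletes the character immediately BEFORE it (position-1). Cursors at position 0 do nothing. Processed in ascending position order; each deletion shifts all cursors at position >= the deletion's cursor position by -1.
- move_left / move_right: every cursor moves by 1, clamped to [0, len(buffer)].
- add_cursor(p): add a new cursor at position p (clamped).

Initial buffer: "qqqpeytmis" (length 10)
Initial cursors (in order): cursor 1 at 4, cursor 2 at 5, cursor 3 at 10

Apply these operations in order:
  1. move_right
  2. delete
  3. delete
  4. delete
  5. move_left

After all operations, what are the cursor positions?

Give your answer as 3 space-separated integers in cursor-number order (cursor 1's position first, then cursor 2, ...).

After op 1 (move_right): buffer="qqqpeytmis" (len 10), cursors c1@5 c2@6 c3@10, authorship ..........
After op 2 (delete): buffer="qqqptmi" (len 7), cursors c1@4 c2@4 c3@7, authorship .......
After op 3 (delete): buffer="qqtm" (len 4), cursors c1@2 c2@2 c3@4, authorship ....
After op 4 (delete): buffer="t" (len 1), cursors c1@0 c2@0 c3@1, authorship .
After op 5 (move_left): buffer="t" (len 1), cursors c1@0 c2@0 c3@0, authorship .

Answer: 0 0 0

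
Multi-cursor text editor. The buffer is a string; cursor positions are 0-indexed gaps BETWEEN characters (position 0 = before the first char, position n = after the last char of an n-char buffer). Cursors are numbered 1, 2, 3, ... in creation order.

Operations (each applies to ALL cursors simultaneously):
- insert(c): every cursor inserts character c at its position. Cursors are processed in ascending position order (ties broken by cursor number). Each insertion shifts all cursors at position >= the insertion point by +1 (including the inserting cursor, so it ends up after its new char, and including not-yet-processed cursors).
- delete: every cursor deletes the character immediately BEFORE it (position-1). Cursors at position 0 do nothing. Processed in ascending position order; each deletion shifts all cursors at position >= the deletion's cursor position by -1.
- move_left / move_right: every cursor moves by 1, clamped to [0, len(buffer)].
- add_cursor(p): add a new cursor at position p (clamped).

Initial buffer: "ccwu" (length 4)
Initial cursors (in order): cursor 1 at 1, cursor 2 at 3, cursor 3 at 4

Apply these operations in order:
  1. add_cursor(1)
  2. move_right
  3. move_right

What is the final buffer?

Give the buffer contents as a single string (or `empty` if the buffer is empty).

Answer: ccwu

Derivation:
After op 1 (add_cursor(1)): buffer="ccwu" (len 4), cursors c1@1 c4@1 c2@3 c3@4, authorship ....
After op 2 (move_right): buffer="ccwu" (len 4), cursors c1@2 c4@2 c2@4 c3@4, authorship ....
After op 3 (move_right): buffer="ccwu" (len 4), cursors c1@3 c4@3 c2@4 c3@4, authorship ....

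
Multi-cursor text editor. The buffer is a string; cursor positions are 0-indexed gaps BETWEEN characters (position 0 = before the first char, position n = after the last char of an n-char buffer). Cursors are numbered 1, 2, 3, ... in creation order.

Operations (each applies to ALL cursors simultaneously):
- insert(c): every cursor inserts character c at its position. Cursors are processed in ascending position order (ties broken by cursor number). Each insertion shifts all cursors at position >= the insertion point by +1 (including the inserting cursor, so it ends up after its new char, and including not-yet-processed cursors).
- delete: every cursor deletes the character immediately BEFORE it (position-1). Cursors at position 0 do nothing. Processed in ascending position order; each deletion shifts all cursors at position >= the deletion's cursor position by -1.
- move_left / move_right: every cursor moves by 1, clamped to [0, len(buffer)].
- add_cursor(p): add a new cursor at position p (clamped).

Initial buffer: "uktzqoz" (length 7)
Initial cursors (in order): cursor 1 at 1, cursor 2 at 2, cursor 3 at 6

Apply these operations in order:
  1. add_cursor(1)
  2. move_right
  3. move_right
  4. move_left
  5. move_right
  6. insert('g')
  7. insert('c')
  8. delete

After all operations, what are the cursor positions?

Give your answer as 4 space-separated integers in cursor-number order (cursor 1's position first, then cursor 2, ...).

After op 1 (add_cursor(1)): buffer="uktzqoz" (len 7), cursors c1@1 c4@1 c2@2 c3@6, authorship .......
After op 2 (move_right): buffer="uktzqoz" (len 7), cursors c1@2 c4@2 c2@3 c3@7, authorship .......
After op 3 (move_right): buffer="uktzqoz" (len 7), cursors c1@3 c4@3 c2@4 c3@7, authorship .......
After op 4 (move_left): buffer="uktzqoz" (len 7), cursors c1@2 c4@2 c2@3 c3@6, authorship .......
After op 5 (move_right): buffer="uktzqoz" (len 7), cursors c1@3 c4@3 c2@4 c3@7, authorship .......
After op 6 (insert('g')): buffer="uktggzgqozg" (len 11), cursors c1@5 c4@5 c2@7 c3@11, authorship ...14.2...3
After op 7 (insert('c')): buffer="uktggcczgcqozgc" (len 15), cursors c1@7 c4@7 c2@10 c3@15, authorship ...1414.22...33
After op 8 (delete): buffer="uktggzgqozg" (len 11), cursors c1@5 c4@5 c2@7 c3@11, authorship ...14.2...3

Answer: 5 7 11 5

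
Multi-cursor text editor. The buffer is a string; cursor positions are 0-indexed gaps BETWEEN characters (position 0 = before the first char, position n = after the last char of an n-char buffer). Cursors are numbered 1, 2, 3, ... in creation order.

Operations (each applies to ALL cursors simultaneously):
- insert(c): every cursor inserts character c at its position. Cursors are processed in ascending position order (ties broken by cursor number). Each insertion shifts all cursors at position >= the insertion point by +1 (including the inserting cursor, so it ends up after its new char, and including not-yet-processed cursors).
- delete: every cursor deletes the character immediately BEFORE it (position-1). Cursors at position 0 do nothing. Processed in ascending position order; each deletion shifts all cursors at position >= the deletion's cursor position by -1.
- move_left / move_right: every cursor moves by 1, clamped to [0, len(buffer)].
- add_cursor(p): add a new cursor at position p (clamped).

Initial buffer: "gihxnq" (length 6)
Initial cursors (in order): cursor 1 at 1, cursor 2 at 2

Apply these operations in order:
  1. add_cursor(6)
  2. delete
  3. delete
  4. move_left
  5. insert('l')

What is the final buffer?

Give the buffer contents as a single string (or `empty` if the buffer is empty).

Answer: llhlx

Derivation:
After op 1 (add_cursor(6)): buffer="gihxnq" (len 6), cursors c1@1 c2@2 c3@6, authorship ......
After op 2 (delete): buffer="hxn" (len 3), cursors c1@0 c2@0 c3@3, authorship ...
After op 3 (delete): buffer="hx" (len 2), cursors c1@0 c2@0 c3@2, authorship ..
After op 4 (move_left): buffer="hx" (len 2), cursors c1@0 c2@0 c3@1, authorship ..
After op 5 (insert('l')): buffer="llhlx" (len 5), cursors c1@2 c2@2 c3@4, authorship 12.3.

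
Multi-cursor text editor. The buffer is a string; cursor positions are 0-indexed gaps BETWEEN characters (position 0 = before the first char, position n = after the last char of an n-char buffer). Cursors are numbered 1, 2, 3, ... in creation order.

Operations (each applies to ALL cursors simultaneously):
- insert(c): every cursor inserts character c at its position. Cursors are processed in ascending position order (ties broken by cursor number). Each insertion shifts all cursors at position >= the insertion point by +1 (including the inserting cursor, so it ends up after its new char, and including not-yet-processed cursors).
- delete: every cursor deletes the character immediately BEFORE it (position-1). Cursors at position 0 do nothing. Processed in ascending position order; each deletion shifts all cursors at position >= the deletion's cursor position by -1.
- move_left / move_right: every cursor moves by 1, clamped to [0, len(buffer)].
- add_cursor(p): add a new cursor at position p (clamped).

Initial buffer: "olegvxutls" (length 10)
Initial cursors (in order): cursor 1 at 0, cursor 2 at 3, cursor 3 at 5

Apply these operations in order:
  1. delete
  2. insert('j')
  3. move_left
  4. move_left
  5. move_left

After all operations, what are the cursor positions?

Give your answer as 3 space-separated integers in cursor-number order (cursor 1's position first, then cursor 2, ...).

After op 1 (delete): buffer="olgxutls" (len 8), cursors c1@0 c2@2 c3@3, authorship ........
After op 2 (insert('j')): buffer="joljgjxutls" (len 11), cursors c1@1 c2@4 c3@6, authorship 1..2.3.....
After op 3 (move_left): buffer="joljgjxutls" (len 11), cursors c1@0 c2@3 c3@5, authorship 1..2.3.....
After op 4 (move_left): buffer="joljgjxutls" (len 11), cursors c1@0 c2@2 c3@4, authorship 1..2.3.....
After op 5 (move_left): buffer="joljgjxutls" (len 11), cursors c1@0 c2@1 c3@3, authorship 1..2.3.....

Answer: 0 1 3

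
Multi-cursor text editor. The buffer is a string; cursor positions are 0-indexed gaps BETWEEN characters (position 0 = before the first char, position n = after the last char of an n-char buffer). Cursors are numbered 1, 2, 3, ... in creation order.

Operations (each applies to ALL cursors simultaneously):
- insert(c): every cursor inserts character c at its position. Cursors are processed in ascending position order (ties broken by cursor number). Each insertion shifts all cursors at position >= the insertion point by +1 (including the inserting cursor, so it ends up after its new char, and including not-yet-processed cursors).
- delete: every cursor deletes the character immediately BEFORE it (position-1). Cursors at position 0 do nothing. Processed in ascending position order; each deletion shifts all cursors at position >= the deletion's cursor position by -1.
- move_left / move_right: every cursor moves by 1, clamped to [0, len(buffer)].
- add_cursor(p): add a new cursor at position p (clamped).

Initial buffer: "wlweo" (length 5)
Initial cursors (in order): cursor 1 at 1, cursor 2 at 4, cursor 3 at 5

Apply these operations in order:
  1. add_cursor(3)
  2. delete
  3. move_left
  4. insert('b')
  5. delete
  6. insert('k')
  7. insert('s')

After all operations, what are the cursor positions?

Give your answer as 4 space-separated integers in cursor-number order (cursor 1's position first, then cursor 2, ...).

After op 1 (add_cursor(3)): buffer="wlweo" (len 5), cursors c1@1 c4@3 c2@4 c3@5, authorship .....
After op 2 (delete): buffer="l" (len 1), cursors c1@0 c2@1 c3@1 c4@1, authorship .
After op 3 (move_left): buffer="l" (len 1), cursors c1@0 c2@0 c3@0 c4@0, authorship .
After op 4 (insert('b')): buffer="bbbbl" (len 5), cursors c1@4 c2@4 c3@4 c4@4, authorship 1234.
After op 5 (delete): buffer="l" (len 1), cursors c1@0 c2@0 c3@0 c4@0, authorship .
After op 6 (insert('k')): buffer="kkkkl" (len 5), cursors c1@4 c2@4 c3@4 c4@4, authorship 1234.
After op 7 (insert('s')): buffer="kkkkssssl" (len 9), cursors c1@8 c2@8 c3@8 c4@8, authorship 12341234.

Answer: 8 8 8 8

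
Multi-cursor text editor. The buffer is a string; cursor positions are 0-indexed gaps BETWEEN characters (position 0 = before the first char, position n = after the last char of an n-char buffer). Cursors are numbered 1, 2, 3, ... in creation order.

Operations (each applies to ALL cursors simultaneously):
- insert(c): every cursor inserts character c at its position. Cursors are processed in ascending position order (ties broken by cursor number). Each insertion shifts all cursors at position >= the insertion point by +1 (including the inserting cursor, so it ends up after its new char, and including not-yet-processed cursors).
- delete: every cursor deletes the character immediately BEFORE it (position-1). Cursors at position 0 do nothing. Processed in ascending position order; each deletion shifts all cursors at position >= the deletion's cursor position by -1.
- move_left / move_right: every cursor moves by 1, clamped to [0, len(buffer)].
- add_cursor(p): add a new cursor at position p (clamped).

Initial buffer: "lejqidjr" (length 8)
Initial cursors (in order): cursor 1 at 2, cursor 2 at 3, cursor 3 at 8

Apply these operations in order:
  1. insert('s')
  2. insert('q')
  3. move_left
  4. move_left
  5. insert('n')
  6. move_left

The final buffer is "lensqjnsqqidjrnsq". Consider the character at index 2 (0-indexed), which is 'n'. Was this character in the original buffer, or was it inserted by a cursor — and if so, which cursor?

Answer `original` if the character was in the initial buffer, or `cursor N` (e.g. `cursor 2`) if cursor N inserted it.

Answer: cursor 1

Derivation:
After op 1 (insert('s')): buffer="lesjsqidjrs" (len 11), cursors c1@3 c2@5 c3@11, authorship ..1.2.....3
After op 2 (insert('q')): buffer="lesqjsqqidjrsq" (len 14), cursors c1@4 c2@7 c3@14, authorship ..11.22.....33
After op 3 (move_left): buffer="lesqjsqqidjrsq" (len 14), cursors c1@3 c2@6 c3@13, authorship ..11.22.....33
After op 4 (move_left): buffer="lesqjsqqidjrsq" (len 14), cursors c1@2 c2@5 c3@12, authorship ..11.22.....33
After op 5 (insert('n')): buffer="lensqjnsqqidjrnsq" (len 17), cursors c1@3 c2@7 c3@15, authorship ..111.222.....333
After op 6 (move_left): buffer="lensqjnsqqidjrnsq" (len 17), cursors c1@2 c2@6 c3@14, authorship ..111.222.....333
Authorship (.=original, N=cursor N): . . 1 1 1 . 2 2 2 . . . . . 3 3 3
Index 2: author = 1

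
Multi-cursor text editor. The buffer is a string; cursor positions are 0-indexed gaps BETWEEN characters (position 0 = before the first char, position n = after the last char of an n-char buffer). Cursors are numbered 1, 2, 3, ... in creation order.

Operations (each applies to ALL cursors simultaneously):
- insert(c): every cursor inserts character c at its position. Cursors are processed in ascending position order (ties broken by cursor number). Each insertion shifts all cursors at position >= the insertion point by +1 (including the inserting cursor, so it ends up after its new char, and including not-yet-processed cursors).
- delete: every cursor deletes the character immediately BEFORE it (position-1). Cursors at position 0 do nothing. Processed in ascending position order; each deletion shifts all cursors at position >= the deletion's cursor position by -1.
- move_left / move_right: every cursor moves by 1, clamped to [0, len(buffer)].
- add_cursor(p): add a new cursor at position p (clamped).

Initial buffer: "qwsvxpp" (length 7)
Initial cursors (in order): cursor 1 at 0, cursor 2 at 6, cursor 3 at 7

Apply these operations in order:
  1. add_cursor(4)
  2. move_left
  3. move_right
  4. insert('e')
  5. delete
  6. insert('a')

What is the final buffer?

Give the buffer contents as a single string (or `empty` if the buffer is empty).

Answer: qawsvaxpapa

Derivation:
After op 1 (add_cursor(4)): buffer="qwsvxpp" (len 7), cursors c1@0 c4@4 c2@6 c3@7, authorship .......
After op 2 (move_left): buffer="qwsvxpp" (len 7), cursors c1@0 c4@3 c2@5 c3@6, authorship .......
After op 3 (move_right): buffer="qwsvxpp" (len 7), cursors c1@1 c4@4 c2@6 c3@7, authorship .......
After op 4 (insert('e')): buffer="qewsvexpepe" (len 11), cursors c1@2 c4@6 c2@9 c3@11, authorship .1...4..2.3
After op 5 (delete): buffer="qwsvxpp" (len 7), cursors c1@1 c4@4 c2@6 c3@7, authorship .......
After op 6 (insert('a')): buffer="qawsvaxpapa" (len 11), cursors c1@2 c4@6 c2@9 c3@11, authorship .1...4..2.3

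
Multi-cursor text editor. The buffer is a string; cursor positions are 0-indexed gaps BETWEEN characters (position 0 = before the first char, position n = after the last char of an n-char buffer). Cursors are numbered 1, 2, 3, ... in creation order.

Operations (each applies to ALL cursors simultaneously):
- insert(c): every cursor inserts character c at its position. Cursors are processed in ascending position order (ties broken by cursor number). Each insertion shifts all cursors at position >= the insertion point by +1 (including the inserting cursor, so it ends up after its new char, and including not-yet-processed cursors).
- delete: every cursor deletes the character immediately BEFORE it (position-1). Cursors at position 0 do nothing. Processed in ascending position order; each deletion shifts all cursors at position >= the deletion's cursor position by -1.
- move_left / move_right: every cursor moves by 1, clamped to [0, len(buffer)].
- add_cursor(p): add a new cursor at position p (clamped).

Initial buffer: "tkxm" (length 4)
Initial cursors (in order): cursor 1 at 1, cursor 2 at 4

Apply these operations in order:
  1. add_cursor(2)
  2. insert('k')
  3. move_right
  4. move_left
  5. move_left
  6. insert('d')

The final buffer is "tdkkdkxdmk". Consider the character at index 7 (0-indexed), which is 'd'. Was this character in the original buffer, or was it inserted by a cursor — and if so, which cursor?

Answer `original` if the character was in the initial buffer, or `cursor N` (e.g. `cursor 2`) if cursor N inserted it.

Answer: cursor 2

Derivation:
After op 1 (add_cursor(2)): buffer="tkxm" (len 4), cursors c1@1 c3@2 c2@4, authorship ....
After op 2 (insert('k')): buffer="tkkkxmk" (len 7), cursors c1@2 c3@4 c2@7, authorship .1.3..2
After op 3 (move_right): buffer="tkkkxmk" (len 7), cursors c1@3 c3@5 c2@7, authorship .1.3..2
After op 4 (move_left): buffer="tkkkxmk" (len 7), cursors c1@2 c3@4 c2@6, authorship .1.3..2
After op 5 (move_left): buffer="tkkkxmk" (len 7), cursors c1@1 c3@3 c2@5, authorship .1.3..2
After op 6 (insert('d')): buffer="tdkkdkxdmk" (len 10), cursors c1@2 c3@5 c2@8, authorship .11.33.2.2
Authorship (.=original, N=cursor N): . 1 1 . 3 3 . 2 . 2
Index 7: author = 2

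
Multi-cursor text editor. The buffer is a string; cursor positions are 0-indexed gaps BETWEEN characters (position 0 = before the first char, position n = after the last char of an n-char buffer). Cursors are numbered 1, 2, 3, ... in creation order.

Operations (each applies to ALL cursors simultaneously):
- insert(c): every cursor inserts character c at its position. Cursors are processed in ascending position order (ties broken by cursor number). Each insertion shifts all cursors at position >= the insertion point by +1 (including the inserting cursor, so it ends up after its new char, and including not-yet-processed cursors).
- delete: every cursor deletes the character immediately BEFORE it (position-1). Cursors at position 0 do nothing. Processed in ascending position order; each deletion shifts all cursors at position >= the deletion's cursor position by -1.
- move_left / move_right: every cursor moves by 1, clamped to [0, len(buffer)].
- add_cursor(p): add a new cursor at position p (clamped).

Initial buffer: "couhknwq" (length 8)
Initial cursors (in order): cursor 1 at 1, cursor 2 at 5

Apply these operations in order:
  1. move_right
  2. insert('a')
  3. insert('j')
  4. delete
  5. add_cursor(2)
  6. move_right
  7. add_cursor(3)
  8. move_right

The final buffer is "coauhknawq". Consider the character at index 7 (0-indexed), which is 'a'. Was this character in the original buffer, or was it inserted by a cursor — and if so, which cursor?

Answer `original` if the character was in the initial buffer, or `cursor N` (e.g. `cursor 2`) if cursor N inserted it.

After op 1 (move_right): buffer="couhknwq" (len 8), cursors c1@2 c2@6, authorship ........
After op 2 (insert('a')): buffer="coauhknawq" (len 10), cursors c1@3 c2@8, authorship ..1....2..
After op 3 (insert('j')): buffer="coajuhknajwq" (len 12), cursors c1@4 c2@10, authorship ..11....22..
After op 4 (delete): buffer="coauhknawq" (len 10), cursors c1@3 c2@8, authorship ..1....2..
After op 5 (add_cursor(2)): buffer="coauhknawq" (len 10), cursors c3@2 c1@3 c2@8, authorship ..1....2..
After op 6 (move_right): buffer="coauhknawq" (len 10), cursors c3@3 c1@4 c2@9, authorship ..1....2..
After op 7 (add_cursor(3)): buffer="coauhknawq" (len 10), cursors c3@3 c4@3 c1@4 c2@9, authorship ..1....2..
After op 8 (move_right): buffer="coauhknawq" (len 10), cursors c3@4 c4@4 c1@5 c2@10, authorship ..1....2..
Authorship (.=original, N=cursor N): . . 1 . . . . 2 . .
Index 7: author = 2

Answer: cursor 2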